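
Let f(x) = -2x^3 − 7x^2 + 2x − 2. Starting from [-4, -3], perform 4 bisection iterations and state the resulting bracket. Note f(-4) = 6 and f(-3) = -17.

x = -3.5 gives f = -9, negative; keep [-4, -3.5]
x = -3.75 gives f = -2.46875, negative; keep [-4, -3.75]
x = -3.875 gives f = 1.511719, positive; keep [-3.875, -3.75]
x = -3.8125 gives f = -0.5405, negative; keep [-3.875, -3.8125]

[-3.875, -3.8125]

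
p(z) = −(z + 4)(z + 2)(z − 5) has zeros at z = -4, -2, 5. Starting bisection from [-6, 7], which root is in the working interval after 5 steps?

z = 0.5 gives p = 50.625, positive; keep [0.5, 7]
z = 3.75 gives p = 55.703125, positive; keep [3.75, 7]
z = 5.375 gives p = -25.927734, negative; keep [3.75, 5.375]
z = 4.5625 gives p = 24.5837, positive; keep [4.5625, 5.375]
z = 4.96875 gives p = 1.9532, positive; keep [4.96875, 5.375]

5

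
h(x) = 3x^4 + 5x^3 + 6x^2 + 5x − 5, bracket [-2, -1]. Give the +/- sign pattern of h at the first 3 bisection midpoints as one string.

-++

x = -1.5 gives h = -0.6875, negative; keep [-2, -1.5]
x = -1.75 gives h = 5.964844, positive; keep [-1.75, -1.5]
x = -1.625 gives h = 2.182373, positive; keep [-1.625, -1.5]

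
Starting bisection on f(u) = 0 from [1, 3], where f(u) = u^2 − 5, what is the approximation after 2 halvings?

midpoint 2: f = -1 < 0 → [2, 3]
midpoint 2.5: f = 1.25 > 0 → [2, 2.5]

2.5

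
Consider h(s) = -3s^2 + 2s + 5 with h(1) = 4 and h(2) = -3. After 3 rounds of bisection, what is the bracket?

midpoint 1.5: h = 1.25 > 0 → [1.5, 2]
midpoint 1.75: h = -0.6875 < 0 → [1.5, 1.75]
midpoint 1.625: h = 0.328125 > 0 → [1.625, 1.75]

[1.625, 1.75]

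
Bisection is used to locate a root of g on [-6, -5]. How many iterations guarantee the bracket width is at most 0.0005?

Width after n steps is 1/2^n. Need 2^n ≥ 1/0.0005 = 2000.
2^10 = 1024 < 2000 ≤ 2^11 = 2048, so n = 11.

11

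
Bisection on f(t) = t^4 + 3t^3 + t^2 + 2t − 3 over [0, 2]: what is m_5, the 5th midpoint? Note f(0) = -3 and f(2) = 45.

0.6875

t = 1 gives f = 4, positive; keep [0, 1]
t = 0.5 gives f = -1.3125, negative; keep [0.5, 1]
t = 0.75 gives f = 0.644531, positive; keep [0.5, 0.75]
t = 0.625 gives f = -0.4744, negative; keep [0.625, 0.75]
t = 0.6875 gives f = 0.0459, positive; keep [0.625, 0.6875]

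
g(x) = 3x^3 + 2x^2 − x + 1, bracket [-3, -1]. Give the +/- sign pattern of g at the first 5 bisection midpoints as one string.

x = -2 gives g = -13, negative; keep [-2, -1]
x = -1.5 gives g = -3.125, negative; keep [-1.5, -1]
x = -1.25 gives g = -0.484375, negative; keep [-1.25, -1]
x = -1.125 gives g = 0.3848, positive; keep [-1.25, -1.125]
x = -1.1875 gives g = -0.0159, negative; keep [-1.1875, -1.125]

---+-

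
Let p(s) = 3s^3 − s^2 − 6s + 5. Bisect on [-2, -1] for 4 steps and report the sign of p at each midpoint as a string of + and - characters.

midpoint -1.5: p = 1.625 > 0 → [-2, -1.5]
midpoint -1.75: p = -3.640625 < 0 → [-1.75, -1.5]
midpoint -1.625: p = -0.763672 < 0 → [-1.625, -1.5]
midpoint -1.5625: p = 0.4895 > 0 → [-1.625, -1.5625]

+--+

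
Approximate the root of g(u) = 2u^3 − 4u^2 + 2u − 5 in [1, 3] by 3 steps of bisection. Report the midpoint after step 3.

m = 2, g(m) = -1 (−); new bracket [2, 3]
m = 2.5, g(m) = 6.25 (+); new bracket [2, 2.5]
m = 2.25, g(m) = 2.03125 (+); new bracket [2, 2.25]

2.25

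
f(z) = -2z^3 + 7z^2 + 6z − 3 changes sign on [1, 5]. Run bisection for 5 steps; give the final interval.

[4.125, 4.25]

midpoint 3: f = 24 > 0 → [3, 5]
midpoint 4: f = 5 > 0 → [4, 5]
midpoint 4.5: f = -16.5 < 0 → [4, 4.5]
midpoint 4.25: f = -4.5938 < 0 → [4, 4.25]
midpoint 4.125: f = 0.4805 > 0 → [4.125, 4.25]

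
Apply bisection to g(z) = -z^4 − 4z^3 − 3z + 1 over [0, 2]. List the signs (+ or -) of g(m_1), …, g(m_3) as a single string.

--+

m = 1, g(m) = -7 (−); new bracket [0, 1]
m = 0.5, g(m) = -1.0625 (−); new bracket [0, 0.5]
m = 0.25, g(m) = 0.183594 (+); new bracket [0.25, 0.5]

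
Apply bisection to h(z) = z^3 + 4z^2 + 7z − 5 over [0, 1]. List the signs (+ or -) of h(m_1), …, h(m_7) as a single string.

-+++-++

m = 0.5, h(m) = -0.375 (−); new bracket [0.5, 1]
m = 0.75, h(m) = 2.921875 (+); new bracket [0.5, 0.75]
m = 0.625, h(m) = 1.181641 (+); new bracket [0.5, 0.625]
m = 0.5625, h(m) = 0.3811 (+); new bracket [0.5, 0.5625]
m = 0.53125, h(m) = -0.0024 (−); new bracket [0.53125, 0.5625]
m = 0.546875, h(m) = 0.188 (+); new bracket [0.53125, 0.546875]
m = 0.5390625, h(m) = 0.0924 (+); new bracket [0.53125, 0.5390625]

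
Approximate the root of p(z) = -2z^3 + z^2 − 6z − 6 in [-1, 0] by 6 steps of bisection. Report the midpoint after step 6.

-0.765625

p(-0.5) = -2.5 < 0, so the root lies in [-1, -0.5]
p(-0.75) = -0.09375 < 0, so the root lies in [-1, -0.75]
p(-0.875) = 1.355469 > 0, so the root lies in [-0.875, -0.75]
p(-0.8125) = 0.6079 > 0, so the root lies in [-0.8125, -0.75]
p(-0.78125) = 0.2515 > 0, so the root lies in [-0.78125, -0.75]
p(-0.765625) = 0.0775 > 0, so the root lies in [-0.765625, -0.75]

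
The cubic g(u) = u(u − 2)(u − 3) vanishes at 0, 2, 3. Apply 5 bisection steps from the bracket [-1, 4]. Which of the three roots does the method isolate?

0

m = 1.5, g(m) = 1.125 (+); new bracket [-1, 1.5]
m = 0.25, g(m) = 1.203125 (+); new bracket [-1, 0.25]
m = -0.375, g(m) = -3.005859 (−); new bracket [-0.375, 0.25]
m = -0.0625, g(m) = -0.3948 (−); new bracket [-0.0625, 0.25]
m = 0.09375, g(m) = 0.5194 (+); new bracket [-0.0625, 0.09375]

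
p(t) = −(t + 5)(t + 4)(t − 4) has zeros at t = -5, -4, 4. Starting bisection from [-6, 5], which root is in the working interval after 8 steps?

p(-0.5) = 70.875 > 0, so the root lies in [-0.5, 5]
p(2.25) = 79.296875 > 0, so the root lies in [2.25, 5]
p(3.625) = 24.662109 > 0, so the root lies in [3.625, 5]
p(4.3125) = -24.1907 < 0, so the root lies in [3.625, 4.3125]
p(3.96875) = 2.2334 > 0, so the root lies in [3.96875, 4.3125]
p(4.140625) = -10.464 < 0, so the root lies in [3.96875, 4.140625]
p(4.0546875) = -3.9885 < 0, so the root lies in [3.96875, 4.0546875]
p(4.01171875) = -0.8461 < 0, so the root lies in [3.96875, 4.01171875]

4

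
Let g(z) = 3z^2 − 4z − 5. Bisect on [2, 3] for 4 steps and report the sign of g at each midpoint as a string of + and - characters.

+++-

z = 2.5 gives g = 3.75, positive; keep [2, 2.5]
z = 2.25 gives g = 1.1875, positive; keep [2, 2.25]
z = 2.125 gives g = 0.046875, positive; keep [2, 2.125]
z = 2.0625 gives g = -0.4883, negative; keep [2.0625, 2.125]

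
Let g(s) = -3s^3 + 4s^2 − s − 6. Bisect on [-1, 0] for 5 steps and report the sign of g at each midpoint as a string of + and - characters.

s = -0.5 gives g = -4.125, negative; keep [-1, -0.5]
s = -0.75 gives g = -1.734375, negative; keep [-1, -0.75]
s = -0.875 gives g = -0.052734, negative; keep [-1, -0.875]
s = -0.9375 gives g = 0.925, positive; keep [-0.9375, -0.875]
s = -0.90625 gives g = 0.4243, positive; keep [-0.90625, -0.875]

---++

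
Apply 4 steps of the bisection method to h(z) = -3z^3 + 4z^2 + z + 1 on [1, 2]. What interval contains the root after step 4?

h(1.5) = 1.375 > 0, so the root lies in [1.5, 2]
h(1.75) = -1.078125 < 0, so the root lies in [1.5, 1.75]
h(1.625) = 0.314453 > 0, so the root lies in [1.625, 1.75]
h(1.6875) = -0.3381 < 0, so the root lies in [1.625, 1.6875]

[1.625, 1.6875]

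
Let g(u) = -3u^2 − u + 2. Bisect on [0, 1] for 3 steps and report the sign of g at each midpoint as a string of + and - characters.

+-+

g(0.5) = 0.75 > 0, so the root lies in [0.5, 1]
g(0.75) = -0.4375 < 0, so the root lies in [0.5, 0.75]
g(0.625) = 0.203125 > 0, so the root lies in [0.625, 0.75]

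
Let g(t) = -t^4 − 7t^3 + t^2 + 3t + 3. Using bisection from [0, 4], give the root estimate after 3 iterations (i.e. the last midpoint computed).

midpoint 2: g = -59 < 0 → [0, 2]
midpoint 1: g = -1 < 0 → [0, 1]
midpoint 0.5: g = 3.8125 > 0 → [0.5, 1]

0.5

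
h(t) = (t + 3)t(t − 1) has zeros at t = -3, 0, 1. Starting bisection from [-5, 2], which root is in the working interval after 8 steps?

m = -1.5, h(m) = 5.625 (+); new bracket [-5, -1.5]
m = -3.25, h(m) = -3.453125 (−); new bracket [-3.25, -1.5]
m = -2.375, h(m) = 5.009766 (+); new bracket [-3.25, -2.375]
m = -2.8125, h(m) = 2.0105 (+); new bracket [-3.25, -2.8125]
m = -3.03125, h(m) = -0.3819 (−); new bracket [-3.03125, -2.8125]
m = -2.921875, h(m) = 0.8953 (+); new bracket [-3.03125, -2.921875]
m = -2.9765625, h(m) = 0.2774 (+); new bracket [-3.03125, -2.9765625]
m = -3.00390625, h(m) = -0.047 (−); new bracket [-3.00390625, -2.9765625]

-3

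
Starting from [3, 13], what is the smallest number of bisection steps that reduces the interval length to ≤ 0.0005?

Width after n steps is 10/2^n. Need 2^n ≥ 10/0.0005 = 20000.
2^14 = 16384 < 20000 ≤ 2^15 = 32768, so n = 15.

15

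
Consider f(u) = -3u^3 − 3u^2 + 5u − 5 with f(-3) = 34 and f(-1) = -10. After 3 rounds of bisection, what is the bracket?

midpoint -2: f = -3 < 0 → [-3, -2]
midpoint -2.5: f = 10.625 > 0 → [-2.5, -2]
midpoint -2.25: f = 2.734375 > 0 → [-2.25, -2]

[-2.25, -2]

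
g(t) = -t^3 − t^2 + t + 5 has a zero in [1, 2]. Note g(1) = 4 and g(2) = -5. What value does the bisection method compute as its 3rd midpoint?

1.625

midpoint 1.5: g = 0.875 > 0 → [1.5, 2]
midpoint 1.75: g = -1.671875 < 0 → [1.5, 1.75]
midpoint 1.625: g = -0.306641 < 0 → [1.5, 1.625]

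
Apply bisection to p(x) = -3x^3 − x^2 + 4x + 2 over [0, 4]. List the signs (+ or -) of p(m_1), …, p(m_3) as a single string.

p(2) = -18 < 0, so the root lies in [0, 2]
p(1) = 2 > 0, so the root lies in [1, 2]
p(1.5) = -4.375 < 0, so the root lies in [1, 1.5]

-+-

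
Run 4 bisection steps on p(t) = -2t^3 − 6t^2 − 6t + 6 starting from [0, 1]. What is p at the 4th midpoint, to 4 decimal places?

midpoint 0.5: p = 1.25 > 0 → [0.5, 1]
midpoint 0.75: p = -2.71875 < 0 → [0.5, 0.75]
midpoint 0.625: p = -0.582031 < 0 → [0.5, 0.625]
midpoint 0.5625: p = 0.3706 > 0 → [0.5625, 0.625]

0.3706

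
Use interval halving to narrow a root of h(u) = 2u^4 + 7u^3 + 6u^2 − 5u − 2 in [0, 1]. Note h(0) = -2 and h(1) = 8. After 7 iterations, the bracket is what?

midpoint 0.5: h = -2 < 0 → [0.5, 1]
midpoint 0.75: h = 1.210938 > 0 → [0.5, 0.75]
midpoint 0.625: h = -0.76709 < 0 → [0.625, 0.75]
midpoint 0.6875: h = 0.1199 > 0 → [0.625, 0.6875]
midpoint 0.65625: h = -0.348 < 0 → [0.65625, 0.6875]
midpoint 0.671875: h = -0.1203 < 0 → [0.671875, 0.6875]
midpoint 0.6796875: h = -0.0018 < 0 → [0.6796875, 0.6875]

[0.6796875, 0.6875]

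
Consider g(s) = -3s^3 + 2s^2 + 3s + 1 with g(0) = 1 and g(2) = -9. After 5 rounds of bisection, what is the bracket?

[1.4375, 1.5]

s = 1 gives g = 3, positive; keep [1, 2]
s = 1.5 gives g = -0.125, negative; keep [1, 1.5]
s = 1.25 gives g = 2.015625, positive; keep [1.25, 1.5]
s = 1.375 gives g = 1.1074, positive; keep [1.375, 1.5]
s = 1.4375 gives g = 0.5339, positive; keep [1.4375, 1.5]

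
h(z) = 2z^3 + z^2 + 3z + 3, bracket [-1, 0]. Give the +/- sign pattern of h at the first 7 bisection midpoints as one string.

h(-0.5) = 1.5 > 0, so the root lies in [-1, -0.5]
h(-0.75) = 0.46875 > 0, so the root lies in [-1, -0.75]
h(-0.875) = -0.199219 < 0, so the root lies in [-0.875, -0.75]
h(-0.8125) = 0.1499 > 0, so the root lies in [-0.875, -0.8125]
h(-0.84375) = -0.0207 < 0, so the root lies in [-0.84375, -0.8125]
h(-0.828125) = 0.0656 > 0, so the root lies in [-0.84375, -0.828125]
h(-0.8359375) = 0.0227 > 0, so the root lies in [-0.84375, -0.8359375]

++-+-++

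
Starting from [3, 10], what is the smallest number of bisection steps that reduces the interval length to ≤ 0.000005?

21

Width after n steps is 7/2^n. Need 2^n ≥ 7/0.000005 = 1400000.
2^20 = 1048576 < 1400000 ≤ 2^21 = 2097152, so n = 21.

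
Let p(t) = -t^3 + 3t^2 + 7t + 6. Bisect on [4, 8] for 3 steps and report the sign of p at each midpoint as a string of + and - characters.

--+

p(6) = -60 < 0, so the root lies in [4, 6]
p(5) = -9 < 0, so the root lies in [4, 5]
p(4.5) = 7.125 > 0, so the root lies in [4.5, 5]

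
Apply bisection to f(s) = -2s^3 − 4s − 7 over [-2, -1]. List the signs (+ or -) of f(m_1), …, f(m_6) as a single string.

+++--+

m = -1.5, f(m) = 5.75 (+); new bracket [-1.5, -1]
m = -1.25, f(m) = 1.90625 (+); new bracket [-1.25, -1]
m = -1.125, f(m) = 0.347656 (+); new bracket [-1.125, -1]
m = -1.0625, f(m) = -0.3511 (−); new bracket [-1.125, -1.0625]
m = -1.09375, f(m) = -0.0081 (−); new bracket [-1.125, -1.09375]
m = -1.109375, f(m) = 0.1681 (+); new bracket [-1.109375, -1.09375]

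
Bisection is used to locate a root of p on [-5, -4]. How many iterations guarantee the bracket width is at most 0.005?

8

Width after n steps is 1/2^n. Need 2^n ≥ 1/0.005 = 200.
2^7 = 128 < 200 ≤ 2^8 = 256, so n = 8.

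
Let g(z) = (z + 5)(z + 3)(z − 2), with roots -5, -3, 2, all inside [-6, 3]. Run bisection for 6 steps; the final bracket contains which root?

z = -1.5 gives g = -18.375, negative; keep [-1.5, 3]
z = 0.75 gives g = -26.953125, negative; keep [0.75, 3]
z = 1.875 gives g = -4.189453, negative; keep [1.875, 3]
z = 2.4375 gives g = 17.6931, positive; keep [1.875, 2.4375]
z = 2.15625 gives g = 5.7655, positive; keep [1.875, 2.15625]
z = 2.015625 gives g = 0.5498, positive; keep [1.875, 2.015625]

2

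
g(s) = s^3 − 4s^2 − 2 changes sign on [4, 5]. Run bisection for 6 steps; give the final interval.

[4.109375, 4.125]

g(4.5) = 8.125 > 0, so the root lies in [4, 4.5]
g(4.25) = 2.515625 > 0, so the root lies in [4, 4.25]
g(4.125) = 0.126953 > 0, so the root lies in [4, 4.125]
g(4.0625) = -0.9685 < 0, so the root lies in [4.0625, 4.125]
g(4.09375) = -0.4289 < 0, so the root lies in [4.09375, 4.125]
g(4.109375) = -0.153 < 0, so the root lies in [4.109375, 4.125]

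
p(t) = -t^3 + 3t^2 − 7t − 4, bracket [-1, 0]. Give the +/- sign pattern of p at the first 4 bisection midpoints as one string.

t = -0.5 gives p = 0.375, positive; keep [-0.5, 0]
t = -0.25 gives p = -2.046875, negative; keep [-0.5, -0.25]
t = -0.375 gives p = -0.900391, negative; keep [-0.5, -0.375]
t = -0.4375 gives p = -0.2795, negative; keep [-0.5, -0.4375]

+---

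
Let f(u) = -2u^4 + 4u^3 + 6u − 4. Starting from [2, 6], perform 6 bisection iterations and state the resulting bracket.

f(4) = -236 < 0, so the root lies in [2, 4]
f(3) = -40 < 0, so the root lies in [2, 3]
f(2.5) = -4.625 < 0, so the root lies in [2, 2.5]
f(2.25) = 3.8047 > 0, so the root lies in [2.25, 2.5]
f(2.375) = 0.2026 > 0, so the root lies in [2.375, 2.5]
f(2.4375) = -2.0469 < 0, so the root lies in [2.375, 2.4375]

[2.375, 2.4375]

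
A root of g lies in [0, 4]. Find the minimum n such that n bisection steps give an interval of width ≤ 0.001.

12

Width after n steps is 4/2^n. Need 2^n ≥ 4/0.001 = 4000.
2^11 = 2048 < 4000 ≤ 2^12 = 4096, so n = 12.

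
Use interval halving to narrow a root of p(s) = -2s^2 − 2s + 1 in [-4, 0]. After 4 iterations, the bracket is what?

s = -2 gives p = -3, negative; keep [-2, 0]
s = -1 gives p = 1, positive; keep [-2, -1]
s = -1.5 gives p = -0.5, negative; keep [-1.5, -1]
s = -1.25 gives p = 0.375, positive; keep [-1.5, -1.25]

[-1.5, -1.25]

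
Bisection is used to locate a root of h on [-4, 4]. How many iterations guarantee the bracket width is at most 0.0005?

14

Width after n steps is 8/2^n. Need 2^n ≥ 8/0.0005 = 16000.
2^13 = 8192 < 16000 ≤ 2^14 = 16384, so n = 14.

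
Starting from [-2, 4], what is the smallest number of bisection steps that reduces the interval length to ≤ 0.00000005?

27

Width after n steps is 6/2^n. Need 2^n ≥ 6/0.00000005 = 120000000.
2^26 = 67108864 < 120000000 ≤ 2^27 = 134217728, so n = 27.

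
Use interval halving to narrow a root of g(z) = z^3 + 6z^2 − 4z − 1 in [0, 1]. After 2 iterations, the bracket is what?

[0.75, 1]

z = 0.5 gives g = -1.375, negative; keep [0.5, 1]
z = 0.75 gives g = -0.203125, negative; keep [0.75, 1]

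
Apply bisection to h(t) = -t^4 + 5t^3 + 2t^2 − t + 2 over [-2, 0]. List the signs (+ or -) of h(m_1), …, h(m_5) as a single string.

m = -1, h(m) = -1 (−); new bracket [-1, 0]
m = -0.5, h(m) = 2.3125 (+); new bracket [-1, -0.5]
m = -0.75, h(m) = 1.449219 (+); new bracket [-1, -0.75]
m = -0.875, h(m) = 0.4705 (+); new bracket [-1, -0.875]
m = -0.9375, h(m) = -0.197 (−); new bracket [-0.9375, -0.875]

-+++-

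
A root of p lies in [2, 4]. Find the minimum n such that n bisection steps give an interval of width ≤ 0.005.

Width after n steps is 2/2^n. Need 2^n ≥ 2/0.005 = 400.
2^8 = 256 < 400 ≤ 2^9 = 512, so n = 9.

9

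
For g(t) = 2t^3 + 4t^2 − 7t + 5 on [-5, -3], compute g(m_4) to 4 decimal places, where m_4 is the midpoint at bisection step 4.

midpoint -4: g = -31 < 0 → [-4, -3]
midpoint -3.5: g = -7.25 < 0 → [-3.5, -3]
midpoint -3.25: g = 1.34375 > 0 → [-3.5, -3.25]
midpoint -3.375: g = -2.6992 < 0 → [-3.375, -3.25]

-2.6992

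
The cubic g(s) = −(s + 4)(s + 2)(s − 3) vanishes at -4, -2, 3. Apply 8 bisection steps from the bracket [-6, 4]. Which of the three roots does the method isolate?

3

midpoint -1: g = 12 > 0 → [-1, 4]
midpoint 1.5: g = 28.875 > 0 → [1.5, 4]
midpoint 2.75: g = 8.015625 > 0 → [2.75, 4]
midpoint 3.375: g = -14.8652 < 0 → [2.75, 3.375]
midpoint 3.0625: g = -2.2346 < 0 → [2.75, 3.0625]
midpoint 2.90625: g = 3.1766 > 0 → [2.90625, 3.0625]
midpoint 2.984375: g = 0.5439 > 0 → [2.984375, 3.0625]
midpoint 3.0234375: g = -0.8269 < 0 → [2.984375, 3.0234375]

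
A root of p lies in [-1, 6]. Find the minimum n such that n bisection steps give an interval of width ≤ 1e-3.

Width after n steps is 7/2^n. Need 2^n ≥ 7/1e-3 = 7000.
2^12 = 4096 < 7000 ≤ 2^13 = 8192, so n = 13.

13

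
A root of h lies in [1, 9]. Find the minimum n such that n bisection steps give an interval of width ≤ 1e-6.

Width after n steps is 8/2^n. Need 2^n ≥ 8/1e-6 = 8000000.
2^22 = 4194304 < 8000000 ≤ 2^23 = 8388608, so n = 23.

23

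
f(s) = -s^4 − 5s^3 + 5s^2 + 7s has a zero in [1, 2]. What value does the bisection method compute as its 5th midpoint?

1.46875

midpoint 1.5: f = -0.1875 < 0 → [1, 1.5]
midpoint 1.25: f = 4.355469 > 0 → [1.25, 1.5]
midpoint 1.375: f = 2.505615 > 0 → [1.375, 1.5]
midpoint 1.4375: f = 1.2722 > 0 → [1.4375, 1.5]
midpoint 1.46875: f = 0.5716 > 0 → [1.46875, 1.5]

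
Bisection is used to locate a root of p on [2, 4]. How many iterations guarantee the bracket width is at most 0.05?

Width after n steps is 2/2^n. Need 2^n ≥ 2/0.05 = 40.
2^5 = 32 < 40 ≤ 2^6 = 64, so n = 6.

6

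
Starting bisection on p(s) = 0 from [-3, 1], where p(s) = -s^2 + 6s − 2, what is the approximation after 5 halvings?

midpoint -1: p = -9 < 0 → [-1, 1]
midpoint 0: p = -2 < 0 → [0, 1]
midpoint 0.5: p = 0.75 > 0 → [0, 0.5]
midpoint 0.25: p = -0.5625 < 0 → [0.25, 0.5]
midpoint 0.375: p = 0.1094 > 0 → [0.25, 0.375]

0.375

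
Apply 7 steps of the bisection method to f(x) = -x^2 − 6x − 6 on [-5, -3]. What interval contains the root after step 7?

[-4.734375, -4.71875]

midpoint -4: f = 2 > 0 → [-5, -4]
midpoint -4.5: f = 0.75 > 0 → [-5, -4.5]
midpoint -4.75: f = -0.0625 < 0 → [-4.75, -4.5]
midpoint -4.625: f = 0.3594 > 0 → [-4.75, -4.625]
midpoint -4.6875: f = 0.1523 > 0 → [-4.75, -4.6875]
midpoint -4.71875: f = 0.0459 > 0 → [-4.75, -4.71875]
midpoint -4.734375: f = -0.0081 < 0 → [-4.734375, -4.71875]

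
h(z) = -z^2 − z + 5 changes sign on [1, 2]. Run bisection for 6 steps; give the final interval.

[1.78125, 1.796875]

midpoint 1.5: h = 1.25 > 0 → [1.5, 2]
midpoint 1.75: h = 0.1875 > 0 → [1.75, 2]
midpoint 1.875: h = -0.390625 < 0 → [1.75, 1.875]
midpoint 1.8125: h = -0.0977 < 0 → [1.75, 1.8125]
midpoint 1.78125: h = 0.0459 > 0 → [1.78125, 1.8125]
midpoint 1.796875: h = -0.0256 < 0 → [1.78125, 1.796875]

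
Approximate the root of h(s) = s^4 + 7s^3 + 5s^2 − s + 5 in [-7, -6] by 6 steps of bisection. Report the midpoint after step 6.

s = -6.5 gives h = 85.4375, positive; keep [-6.5, -6]
s = -6.25 gives h = 23.457031, positive; keep [-6.25, -6]
s = -6.125 gives h = -2.357178, negative; keep [-6.25, -6.125]
s = -6.1875 gives h = 10.1406, positive; keep [-6.1875, -6.125]
s = -6.15625 gives h = 3.791, positive; keep [-6.15625, -6.125]
s = -6.140625 gives h = 0.692, positive; keep [-6.140625, -6.125]

-6.140625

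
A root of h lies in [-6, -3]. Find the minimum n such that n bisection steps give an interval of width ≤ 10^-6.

22

Width after n steps is 3/2^n. Need 2^n ≥ 3/10^-6 = 3000000.
2^21 = 2097152 < 3000000 ≤ 2^22 = 4194304, so n = 22.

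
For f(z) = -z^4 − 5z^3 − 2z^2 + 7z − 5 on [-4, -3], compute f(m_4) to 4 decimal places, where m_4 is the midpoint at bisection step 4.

1.2917

midpoint -3.5: f = 10.3125 > 0 → [-4, -3.5]
midpoint -3.75: f = 6.542969 > 0 → [-4, -3.75]
midpoint -3.875: f = 3.30249 > 0 → [-4, -3.875]
midpoint -3.9375: f = 1.2917 > 0 → [-4, -3.9375]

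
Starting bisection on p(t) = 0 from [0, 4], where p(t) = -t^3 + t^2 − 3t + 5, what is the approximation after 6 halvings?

1.4375

m = 2, p(m) = -5 (−); new bracket [0, 2]
m = 1, p(m) = 2 (+); new bracket [1, 2]
m = 1.5, p(m) = -0.625 (−); new bracket [1, 1.5]
m = 1.25, p(m) = 0.8594 (+); new bracket [1.25, 1.5]
m = 1.375, p(m) = 0.166 (+); new bracket [1.375, 1.5]
m = 1.4375, p(m) = -0.2166 (−); new bracket [1.375, 1.4375]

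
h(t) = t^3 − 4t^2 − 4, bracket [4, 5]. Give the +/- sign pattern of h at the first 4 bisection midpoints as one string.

++--

m = 4.5, h(m) = 6.125 (+); new bracket [4, 4.5]
m = 4.25, h(m) = 0.515625 (+); new bracket [4, 4.25]
m = 4.125, h(m) = -1.873047 (−); new bracket [4.125, 4.25]
m = 4.1875, h(m) = -0.7122 (−); new bracket [4.1875, 4.25]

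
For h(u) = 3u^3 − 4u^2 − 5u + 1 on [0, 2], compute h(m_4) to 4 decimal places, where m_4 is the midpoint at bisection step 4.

0.3184

m = 1, h(m) = -5 (−); new bracket [0, 1]
m = 0.5, h(m) = -2.125 (−); new bracket [0, 0.5]
m = 0.25, h(m) = -0.453125 (−); new bracket [0, 0.25]
m = 0.125, h(m) = 0.3184 (+); new bracket [0.125, 0.25]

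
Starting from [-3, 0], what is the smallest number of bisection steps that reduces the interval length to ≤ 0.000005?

20

Width after n steps is 3/2^n. Need 2^n ≥ 3/0.000005 = 600000.
2^19 = 524288 < 600000 ≤ 2^20 = 1048576, so n = 20.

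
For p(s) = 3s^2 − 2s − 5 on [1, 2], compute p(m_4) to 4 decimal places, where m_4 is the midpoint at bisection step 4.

m = 1.5, p(m) = -1.25 (−); new bracket [1.5, 2]
m = 1.75, p(m) = 0.6875 (+); new bracket [1.5, 1.75]
m = 1.625, p(m) = -0.328125 (−); new bracket [1.625, 1.75]
m = 1.6875, p(m) = 0.168 (+); new bracket [1.625, 1.6875]

0.1680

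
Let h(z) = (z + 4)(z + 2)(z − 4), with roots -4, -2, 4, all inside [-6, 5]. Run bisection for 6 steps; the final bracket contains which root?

midpoint -0.5: h = -23.625 < 0 → [-0.5, 5]
midpoint 2.25: h = -46.484375 < 0 → [2.25, 5]
midpoint 3.625: h = -16.083984 < 0 → [3.625, 5]
midpoint 4.3125: h = 16.3977 > 0 → [3.625, 4.3125]
midpoint 3.96875: h = -1.4864 < 0 → [3.96875, 4.3125]
midpoint 4.140625: h = 7.0296 > 0 → [3.96875, 4.140625]

4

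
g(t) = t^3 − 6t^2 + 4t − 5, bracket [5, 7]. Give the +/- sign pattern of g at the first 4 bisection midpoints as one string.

t = 6 gives g = 19, positive; keep [5, 6]
t = 5.5 gives g = 1.875, positive; keep [5, 5.5]
t = 5.25 gives g = -4.671875, negative; keep [5.25, 5.5]
t = 5.375 gives g = -1.5566, negative; keep [5.375, 5.5]

++--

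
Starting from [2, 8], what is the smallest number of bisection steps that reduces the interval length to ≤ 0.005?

Width after n steps is 6/2^n. Need 2^n ≥ 6/0.005 = 1200.
2^10 = 1024 < 1200 ≤ 2^11 = 2048, so n = 11.

11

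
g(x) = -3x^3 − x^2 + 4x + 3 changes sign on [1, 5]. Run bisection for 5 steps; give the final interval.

[1.25, 1.375]

g(3) = -75 < 0, so the root lies in [1, 3]
g(2) = -17 < 0, so the root lies in [1, 2]
g(1.5) = -3.375 < 0, so the root lies in [1, 1.5]
g(1.25) = 0.5781 > 0, so the root lies in [1.25, 1.5]
g(1.375) = -1.1895 < 0, so the root lies in [1.25, 1.375]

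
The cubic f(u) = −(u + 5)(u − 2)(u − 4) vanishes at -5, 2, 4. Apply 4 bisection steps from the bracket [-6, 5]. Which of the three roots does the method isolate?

-5

midpoint -0.5: f = -50.625 < 0 → [-6, -0.5]
midpoint -3.25: f = -66.609375 < 0 → [-6, -3.25]
midpoint -4.625: f = -21.427734 < 0 → [-6, -4.625]
midpoint -5.3125: f = 21.2805 > 0 → [-5.3125, -4.625]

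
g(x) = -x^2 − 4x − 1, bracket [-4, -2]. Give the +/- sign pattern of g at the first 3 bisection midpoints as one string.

++-

m = -3, g(m) = 2 (+); new bracket [-4, -3]
m = -3.5, g(m) = 0.75 (+); new bracket [-4, -3.5]
m = -3.75, g(m) = -0.0625 (−); new bracket [-3.75, -3.5]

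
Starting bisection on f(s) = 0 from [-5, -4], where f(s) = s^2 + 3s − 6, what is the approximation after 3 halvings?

-4.375

s = -4.5 gives f = 0.75, positive; keep [-4.5, -4]
s = -4.25 gives f = -0.6875, negative; keep [-4.5, -4.25]
s = -4.375 gives f = 0.015625, positive; keep [-4.375, -4.25]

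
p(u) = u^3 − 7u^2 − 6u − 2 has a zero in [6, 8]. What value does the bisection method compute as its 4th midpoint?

7.875

midpoint 7: p = -44 < 0 → [7, 8]
midpoint 7.5: p = -18.875 < 0 → [7.5, 8]
midpoint 7.75: p = -3.453125 < 0 → [7.75, 8]
midpoint 7.875: p = 5.0137 > 0 → [7.75, 7.875]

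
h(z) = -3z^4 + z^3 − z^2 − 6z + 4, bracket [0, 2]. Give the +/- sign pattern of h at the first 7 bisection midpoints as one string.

-+--+-+

h(1) = -5 < 0, so the root lies in [0, 1]
h(0.5) = 0.6875 > 0, so the root lies in [0.5, 1]
h(0.75) = -1.589844 < 0, so the root lies in [0.5, 0.75]
h(0.625) = -0.3542 < 0, so the root lies in [0.5, 0.625]
h(0.5625) = 0.1862 > 0, so the root lies in [0.5625, 0.625]
h(0.59375) = -0.0786 < 0, so the root lies in [0.5625, 0.59375]
h(0.578125) = 0.0551 > 0, so the root lies in [0.578125, 0.59375]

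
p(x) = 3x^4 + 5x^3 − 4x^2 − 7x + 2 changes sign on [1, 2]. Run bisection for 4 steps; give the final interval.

[1.0625, 1.125]

x = 1.5 gives p = 14.5625, positive; keep [1, 1.5]
x = 1.25 gives p = 4.089844, positive; keep [1, 1.25]
x = 1.125 gives p = 0.987061, positive; keep [1, 1.125]
x = 1.0625 gives p = -0.1325, negative; keep [1.0625, 1.125]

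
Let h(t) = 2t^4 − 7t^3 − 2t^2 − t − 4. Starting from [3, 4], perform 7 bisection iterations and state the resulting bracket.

t = 3.5 gives h = -32, negative; keep [3.5, 4]
t = 3.75 gives h = -9.507812, negative; keep [3.75, 4]
t = 3.875 gives h = 5.73291, positive; keep [3.75, 3.875]
t = 3.8125 gives h = -2.2483, negative; keep [3.8125, 3.875]
t = 3.84375 gives h = 1.65, positive; keep [3.8125, 3.84375]
t = 3.828125 gives h = -0.322, negative; keep [3.828125, 3.84375]
t = 3.8359375 gives h = 0.6583, positive; keep [3.828125, 3.8359375]

[3.828125, 3.8359375]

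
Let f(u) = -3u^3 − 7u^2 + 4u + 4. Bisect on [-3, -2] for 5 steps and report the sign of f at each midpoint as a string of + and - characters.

-+-++

m = -2.5, f(m) = -2.875 (−); new bracket [-3, -2.5]
m = -2.75, f(m) = 2.453125 (+); new bracket [-2.75, -2.5]
m = -2.625, f(m) = -0.470703 (−); new bracket [-2.75, -2.625]
m = -2.6875, f(m) = 0.9241 (+); new bracket [-2.6875, -2.625]
m = -2.65625, f(m) = 0.2102 (+); new bracket [-2.65625, -2.625]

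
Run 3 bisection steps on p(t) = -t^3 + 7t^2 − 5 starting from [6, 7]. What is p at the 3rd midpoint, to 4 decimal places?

0.9082

midpoint 6.5: p = 16.125 > 0 → [6.5, 7]
midpoint 6.75: p = 6.390625 > 0 → [6.75, 7]
midpoint 6.875: p = 0.908203 > 0 → [6.875, 7]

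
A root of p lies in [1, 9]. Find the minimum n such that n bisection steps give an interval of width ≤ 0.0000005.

24

Width after n steps is 8/2^n. Need 2^n ≥ 8/0.0000005 = 16000000.
2^23 = 8388608 < 16000000 ≤ 2^24 = 16777216, so n = 24.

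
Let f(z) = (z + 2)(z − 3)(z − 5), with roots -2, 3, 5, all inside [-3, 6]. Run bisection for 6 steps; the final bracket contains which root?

-2

midpoint 1.5: f = 18.375 > 0 → [-3, 1.5]
midpoint -0.75: f = 26.953125 > 0 → [-3, -0.75]
midpoint -1.875: f = 4.189453 > 0 → [-3, -1.875]
midpoint -2.4375: f = -17.6931 < 0 → [-2.4375, -1.875]
midpoint -2.15625: f = -5.7655 < 0 → [-2.15625, -1.875]
midpoint -2.015625: f = -0.5498 < 0 → [-2.015625, -1.875]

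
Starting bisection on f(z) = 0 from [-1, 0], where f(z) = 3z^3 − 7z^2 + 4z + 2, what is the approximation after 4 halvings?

midpoint -0.5: f = -2.125 < 0 → [-0.5, 0]
midpoint -0.25: f = 0.515625 > 0 → [-0.5, -0.25]
midpoint -0.375: f = -0.642578 < 0 → [-0.375, -0.25]
midpoint -0.3125: f = -0.0251 < 0 → [-0.3125, -0.25]

-0.3125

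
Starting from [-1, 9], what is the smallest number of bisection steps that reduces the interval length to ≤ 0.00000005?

Width after n steps is 10/2^n. Need 2^n ≥ 10/0.00000005 = 200000000.
2^27 = 134217728 < 200000000 ≤ 2^28 = 268435456, so n = 28.

28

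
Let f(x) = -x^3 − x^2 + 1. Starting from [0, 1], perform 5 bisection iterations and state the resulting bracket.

m = 0.5, f(m) = 0.625 (+); new bracket [0.5, 1]
m = 0.75, f(m) = 0.015625 (+); new bracket [0.75, 1]
m = 0.875, f(m) = -0.435547 (−); new bracket [0.75, 0.875]
m = 0.8125, f(m) = -0.1965 (−); new bracket [0.75, 0.8125]
m = 0.78125, f(m) = -0.0872 (−); new bracket [0.75, 0.78125]

[0.75, 0.78125]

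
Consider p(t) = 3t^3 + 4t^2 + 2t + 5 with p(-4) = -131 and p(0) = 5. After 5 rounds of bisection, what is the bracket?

m = -2, p(m) = -7 (−); new bracket [-2, 0]
m = -1, p(m) = 4 (+); new bracket [-2, -1]
m = -1.5, p(m) = 0.875 (+); new bracket [-2, -1.5]
m = -1.75, p(m) = -2.3281 (−); new bracket [-1.75, -1.5]
m = -1.625, p(m) = -0.5605 (−); new bracket [-1.625, -1.5]

[-1.625, -1.5]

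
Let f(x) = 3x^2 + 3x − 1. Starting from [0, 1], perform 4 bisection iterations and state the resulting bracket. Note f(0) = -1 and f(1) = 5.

m = 0.5, f(m) = 1.25 (+); new bracket [0, 0.5]
m = 0.25, f(m) = -0.0625 (−); new bracket [0.25, 0.5]
m = 0.375, f(m) = 0.546875 (+); new bracket [0.25, 0.375]
m = 0.3125, f(m) = 0.2305 (+); new bracket [0.25, 0.3125]

[0.25, 0.3125]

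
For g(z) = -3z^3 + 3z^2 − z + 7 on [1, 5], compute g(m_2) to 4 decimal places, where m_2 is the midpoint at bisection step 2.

-7.0000

g(3) = -50 < 0, so the root lies in [1, 3]
g(2) = -7 < 0, so the root lies in [1, 2]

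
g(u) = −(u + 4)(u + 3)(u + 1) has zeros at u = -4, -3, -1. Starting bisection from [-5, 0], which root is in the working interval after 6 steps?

u = -2.5 gives g = 1.125, positive; keep [-2.5, 0]
u = -1.25 gives g = 1.203125, positive; keep [-1.25, 0]
u = -0.625 gives g = -3.005859, negative; keep [-1.25, -0.625]
u = -0.9375 gives g = -0.3948, negative; keep [-1.25, -0.9375]
u = -1.09375 gives g = 0.5194, positive; keep [-1.09375, -0.9375]
u = -1.015625 gives g = 0.0925, positive; keep [-1.015625, -0.9375]

-1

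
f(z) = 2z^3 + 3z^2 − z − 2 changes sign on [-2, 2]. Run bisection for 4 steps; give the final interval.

m = 0, f(m) = -2 (−); new bracket [0, 2]
m = 1, f(m) = 2 (+); new bracket [0, 1]
m = 0.5, f(m) = -1.5 (−); new bracket [0.5, 1]
m = 0.75, f(m) = -0.2188 (−); new bracket [0.75, 1]

[0.75, 1]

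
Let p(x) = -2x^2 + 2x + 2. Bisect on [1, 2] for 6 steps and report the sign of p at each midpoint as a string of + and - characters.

midpoint 1.5: p = 0.5 > 0 → [1.5, 2]
midpoint 1.75: p = -0.625 < 0 → [1.5, 1.75]
midpoint 1.625: p = -0.03125 < 0 → [1.5, 1.625]
midpoint 1.5625: p = 0.2422 > 0 → [1.5625, 1.625]
midpoint 1.59375: p = 0.1074 > 0 → [1.59375, 1.625]
midpoint 1.609375: p = 0.0386 > 0 → [1.609375, 1.625]

+--+++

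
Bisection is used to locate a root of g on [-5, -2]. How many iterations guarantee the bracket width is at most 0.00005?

Width after n steps is 3/2^n. Need 2^n ≥ 3/0.00005 = 60000.
2^15 = 32768 < 60000 ≤ 2^16 = 65536, so n = 16.

16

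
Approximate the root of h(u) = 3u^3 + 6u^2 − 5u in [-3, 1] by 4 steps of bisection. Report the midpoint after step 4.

-2.75

m = -1, h(m) = 8 (+); new bracket [-3, -1]
m = -2, h(m) = 10 (+); new bracket [-3, -2]
m = -2.5, h(m) = 3.125 (+); new bracket [-3, -2.5]
m = -2.75, h(m) = -3.2656 (−); new bracket [-2.75, -2.5]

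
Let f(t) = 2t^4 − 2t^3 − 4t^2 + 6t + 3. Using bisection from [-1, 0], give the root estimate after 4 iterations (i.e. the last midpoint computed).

-0.4375

m = -0.5, f(m) = -0.625 (−); new bracket [-0.5, 0]
m = -0.25, f(m) = 1.289062 (+); new bracket [-0.5, -0.25]
m = -0.375, f(m) = 0.33252 (+); new bracket [-0.5, -0.375]
m = -0.4375, f(m) = -0.1499 (−); new bracket [-0.4375, -0.375]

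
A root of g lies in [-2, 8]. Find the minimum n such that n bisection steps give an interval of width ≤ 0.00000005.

28

Width after n steps is 10/2^n. Need 2^n ≥ 10/0.00000005 = 200000000.
2^27 = 134217728 < 200000000 ≤ 2^28 = 268435456, so n = 28.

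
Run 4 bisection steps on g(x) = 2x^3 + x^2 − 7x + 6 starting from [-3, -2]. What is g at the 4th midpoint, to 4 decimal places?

x = -2.5 gives g = -1.5, negative; keep [-2.5, -2]
x = -2.25 gives g = 4.03125, positive; keep [-2.5, -2.25]
x = -2.375 gives g = 1.472656, positive; keep [-2.5, -2.375]
x = -2.4375 gives g = 0.0396, positive; keep [-2.5, -2.4375]

0.0396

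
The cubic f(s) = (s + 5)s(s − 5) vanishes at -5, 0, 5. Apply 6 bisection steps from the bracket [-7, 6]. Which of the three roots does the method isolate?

-5

m = -0.5, f(m) = 12.375 (+); new bracket [-7, -0.5]
m = -3.75, f(m) = 41.015625 (+); new bracket [-7, -3.75]
m = -5.375, f(m) = -20.912109 (−); new bracket [-5.375, -3.75]
m = -4.5625, f(m) = 19.0876 (+); new bracket [-5.375, -4.5625]
m = -4.96875, f(m) = 1.5479 (+); new bracket [-5.375, -4.96875]
m = -5.171875, f(m) = -9.0419 (−); new bracket [-5.171875, -4.96875]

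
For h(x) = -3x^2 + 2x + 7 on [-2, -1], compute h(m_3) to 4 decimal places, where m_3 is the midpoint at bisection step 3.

h(-1.5) = -2.75 < 0, so the root lies in [-1.5, -1]
h(-1.25) = -0.1875 < 0, so the root lies in [-1.25, -1]
h(-1.125) = 0.953125 > 0, so the root lies in [-1.25, -1.125]

0.9531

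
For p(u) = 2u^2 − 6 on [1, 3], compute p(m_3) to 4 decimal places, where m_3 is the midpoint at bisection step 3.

0.1250

u = 2 gives p = 2, positive; keep [1, 2]
u = 1.5 gives p = -1.5, negative; keep [1.5, 2]
u = 1.75 gives p = 0.125, positive; keep [1.5, 1.75]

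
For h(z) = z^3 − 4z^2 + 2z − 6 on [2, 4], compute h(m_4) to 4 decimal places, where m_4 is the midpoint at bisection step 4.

m = 3, h(m) = -9 (−); new bracket [3, 4]
m = 3.5, h(m) = -5.125 (−); new bracket [3.5, 4]
m = 3.75, h(m) = -2.015625 (−); new bracket [3.75, 4]
m = 3.875, h(m) = -0.127 (−); new bracket [3.875, 4]

-0.1270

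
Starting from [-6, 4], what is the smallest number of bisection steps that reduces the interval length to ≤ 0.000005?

Width after n steps is 10/2^n. Need 2^n ≥ 10/0.000005 = 2000000.
2^20 = 1048576 < 2000000 ≤ 2^21 = 2097152, so n = 21.

21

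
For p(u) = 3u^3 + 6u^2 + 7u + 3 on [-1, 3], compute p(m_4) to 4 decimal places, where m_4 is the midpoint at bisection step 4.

-0.1406

p(1) = 19 > 0, so the root lies in [-1, 1]
p(0) = 3 > 0, so the root lies in [-1, 0]
p(-0.5) = 0.625 > 0, so the root lies in [-1, -0.5]
p(-0.75) = -0.1406 < 0, so the root lies in [-0.75, -0.5]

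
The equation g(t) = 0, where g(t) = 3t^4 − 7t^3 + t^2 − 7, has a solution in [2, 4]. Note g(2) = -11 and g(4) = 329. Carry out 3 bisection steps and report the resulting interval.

[2.25, 2.5]

m = 3, g(m) = 56 (+); new bracket [2, 3]
m = 2.5, g(m) = 7.0625 (+); new bracket [2, 2.5]
m = 2.25, g(m) = -4.785156 (−); new bracket [2.25, 2.5]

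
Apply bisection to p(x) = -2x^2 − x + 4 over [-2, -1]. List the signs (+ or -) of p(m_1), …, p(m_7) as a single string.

+-+-+++

m = -1.5, p(m) = 1 (+); new bracket [-2, -1.5]
m = -1.75, p(m) = -0.375 (−); new bracket [-1.75, -1.5]
m = -1.625, p(m) = 0.34375 (+); new bracket [-1.75, -1.625]
m = -1.6875, p(m) = -0.0078 (−); new bracket [-1.6875, -1.625]
m = -1.65625, p(m) = 0.1699 (+); new bracket [-1.6875, -1.65625]
m = -1.671875, p(m) = 0.0815 (+); new bracket [-1.6875, -1.671875]
m = -1.6796875, p(m) = 0.037 (+); new bracket [-1.6875, -1.6796875]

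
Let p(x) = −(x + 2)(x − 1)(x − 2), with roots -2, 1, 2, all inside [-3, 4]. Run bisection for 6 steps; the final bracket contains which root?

m = 0.5, p(m) = -1.875 (−); new bracket [-3, 0.5]
m = -1.25, p(m) = -5.484375 (−); new bracket [-3, -1.25]
m = -2.125, p(m) = 1.611328 (+); new bracket [-2.125, -1.25]
m = -1.6875, p(m) = -3.0969 (−); new bracket [-2.125, -1.6875]
m = -1.90625, p(m) = -1.0643 (−); new bracket [-2.125, -1.90625]
m = -2.015625, p(m) = 0.1892 (+); new bracket [-2.015625, -1.90625]

-2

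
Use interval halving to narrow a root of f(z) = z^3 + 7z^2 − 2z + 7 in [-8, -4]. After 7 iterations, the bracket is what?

midpoint -6: f = 55 > 0 → [-8, -6]
midpoint -7: f = 21 > 0 → [-8, -7]
midpoint -7.5: f = -6.125 < 0 → [-7.5, -7]
midpoint -7.25: f = 8.3594 > 0 → [-7.5, -7.25]
midpoint -7.375: f = 1.3535 > 0 → [-7.5, -7.375]
midpoint -7.4375: f = -2.3259 < 0 → [-7.4375, -7.375]
midpoint -7.40625: f = -0.4713 < 0 → [-7.40625, -7.375]

[-7.40625, -7.375]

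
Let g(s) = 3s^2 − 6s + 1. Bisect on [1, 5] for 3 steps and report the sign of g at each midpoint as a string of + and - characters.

m = 3, g(m) = 10 (+); new bracket [1, 3]
m = 2, g(m) = 1 (+); new bracket [1, 2]
m = 1.5, g(m) = -1.25 (−); new bracket [1.5, 2]

++-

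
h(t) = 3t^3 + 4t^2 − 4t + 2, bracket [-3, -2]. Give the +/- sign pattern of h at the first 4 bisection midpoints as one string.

---+

h(-2.5) = -9.875 < 0, so the root lies in [-2.5, -2]
h(-2.25) = -2.921875 < 0, so the root lies in [-2.25, -2]
h(-2.125) = -0.224609 < 0, so the root lies in [-2.125, -2]
h(-2.0625) = 0.9446 > 0, so the root lies in [-2.125, -2.0625]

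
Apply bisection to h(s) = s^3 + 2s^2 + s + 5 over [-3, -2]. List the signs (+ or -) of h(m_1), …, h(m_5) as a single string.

m = -2.5, h(m) = -0.625 (−); new bracket [-2.5, -2]
m = -2.25, h(m) = 1.484375 (+); new bracket [-2.5, -2.25]
m = -2.375, h(m) = 0.509766 (+); new bracket [-2.5, -2.375]
m = -2.4375, h(m) = -0.0369 (−); new bracket [-2.4375, -2.375]
m = -2.40625, h(m) = 0.2415 (+); new bracket [-2.4375, -2.40625]

-++-+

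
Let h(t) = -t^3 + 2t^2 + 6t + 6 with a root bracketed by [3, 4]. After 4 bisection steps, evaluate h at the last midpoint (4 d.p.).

t = 3.5 gives h = 8.625, positive; keep [3.5, 4]
t = 3.75 gives h = 3.890625, positive; keep [3.75, 4]
t = 3.875 gives h = 1.095703, positive; keep [3.875, 4]
t = 3.9375 gives h = -0.4138, negative; keep [3.875, 3.9375]

-0.4138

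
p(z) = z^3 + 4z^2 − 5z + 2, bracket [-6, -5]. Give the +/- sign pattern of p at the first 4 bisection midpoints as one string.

---+

m = -5.5, p(m) = -15.875 (−); new bracket [-5.5, -5]
m = -5.25, p(m) = -6.203125 (−); new bracket [-5.25, -5]
m = -5.125, p(m) = -1.923828 (−); new bracket [-5.125, -5]
m = -5.0625, p(m) = 0.0818 (+); new bracket [-5.125, -5.0625]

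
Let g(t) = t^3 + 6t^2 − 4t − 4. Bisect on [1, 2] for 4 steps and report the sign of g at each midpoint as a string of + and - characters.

+++-

m = 1.5, g(m) = 6.875 (+); new bracket [1, 1.5]
m = 1.25, g(m) = 2.328125 (+); new bracket [1, 1.25]
m = 1.125, g(m) = 0.517578 (+); new bracket [1, 1.125]
m = 1.0625, g(m) = -0.2771 (−); new bracket [1.0625, 1.125]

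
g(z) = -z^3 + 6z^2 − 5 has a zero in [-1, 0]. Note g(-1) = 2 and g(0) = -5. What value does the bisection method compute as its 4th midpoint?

-0.8125

g(-0.5) = -3.375 < 0, so the root lies in [-1, -0.5]
g(-0.75) = -1.203125 < 0, so the root lies in [-1, -0.75]
g(-0.875) = 0.263672 > 0, so the root lies in [-0.875, -0.75]
g(-0.8125) = -0.5027 < 0, so the root lies in [-0.875, -0.8125]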